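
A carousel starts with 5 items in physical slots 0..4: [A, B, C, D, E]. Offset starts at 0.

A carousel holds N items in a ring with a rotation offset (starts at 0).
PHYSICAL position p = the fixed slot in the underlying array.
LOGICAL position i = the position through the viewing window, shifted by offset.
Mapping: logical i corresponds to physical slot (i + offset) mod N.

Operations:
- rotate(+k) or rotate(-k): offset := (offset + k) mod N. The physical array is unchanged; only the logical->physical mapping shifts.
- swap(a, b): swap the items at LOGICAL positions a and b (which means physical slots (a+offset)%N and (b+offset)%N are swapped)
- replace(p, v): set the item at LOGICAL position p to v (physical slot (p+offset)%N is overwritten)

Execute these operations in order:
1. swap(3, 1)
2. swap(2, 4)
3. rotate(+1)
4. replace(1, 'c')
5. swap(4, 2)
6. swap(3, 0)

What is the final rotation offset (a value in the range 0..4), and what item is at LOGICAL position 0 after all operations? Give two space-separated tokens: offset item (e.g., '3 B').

After op 1 (swap(3, 1)): offset=0, physical=[A,D,C,B,E], logical=[A,D,C,B,E]
After op 2 (swap(2, 4)): offset=0, physical=[A,D,E,B,C], logical=[A,D,E,B,C]
After op 3 (rotate(+1)): offset=1, physical=[A,D,E,B,C], logical=[D,E,B,C,A]
After op 4 (replace(1, 'c')): offset=1, physical=[A,D,c,B,C], logical=[D,c,B,C,A]
After op 5 (swap(4, 2)): offset=1, physical=[B,D,c,A,C], logical=[D,c,A,C,B]
After op 6 (swap(3, 0)): offset=1, physical=[B,C,c,A,D], logical=[C,c,A,D,B]

Answer: 1 C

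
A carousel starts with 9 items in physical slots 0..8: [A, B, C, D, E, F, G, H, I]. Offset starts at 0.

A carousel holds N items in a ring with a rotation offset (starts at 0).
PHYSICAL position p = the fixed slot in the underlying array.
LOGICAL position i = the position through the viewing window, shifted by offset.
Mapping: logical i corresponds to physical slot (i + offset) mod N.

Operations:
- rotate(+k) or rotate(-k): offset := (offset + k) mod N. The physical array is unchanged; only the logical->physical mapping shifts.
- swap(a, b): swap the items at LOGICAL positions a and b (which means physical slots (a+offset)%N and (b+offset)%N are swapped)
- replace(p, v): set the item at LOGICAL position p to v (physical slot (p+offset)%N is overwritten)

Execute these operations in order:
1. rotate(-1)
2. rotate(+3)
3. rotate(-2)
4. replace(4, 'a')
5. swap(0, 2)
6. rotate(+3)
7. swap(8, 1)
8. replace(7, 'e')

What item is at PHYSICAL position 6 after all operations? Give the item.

After op 1 (rotate(-1)): offset=8, physical=[A,B,C,D,E,F,G,H,I], logical=[I,A,B,C,D,E,F,G,H]
After op 2 (rotate(+3)): offset=2, physical=[A,B,C,D,E,F,G,H,I], logical=[C,D,E,F,G,H,I,A,B]
After op 3 (rotate(-2)): offset=0, physical=[A,B,C,D,E,F,G,H,I], logical=[A,B,C,D,E,F,G,H,I]
After op 4 (replace(4, 'a')): offset=0, physical=[A,B,C,D,a,F,G,H,I], logical=[A,B,C,D,a,F,G,H,I]
After op 5 (swap(0, 2)): offset=0, physical=[C,B,A,D,a,F,G,H,I], logical=[C,B,A,D,a,F,G,H,I]
After op 6 (rotate(+3)): offset=3, physical=[C,B,A,D,a,F,G,H,I], logical=[D,a,F,G,H,I,C,B,A]
After op 7 (swap(8, 1)): offset=3, physical=[C,B,a,D,A,F,G,H,I], logical=[D,A,F,G,H,I,C,B,a]
After op 8 (replace(7, 'e')): offset=3, physical=[C,e,a,D,A,F,G,H,I], logical=[D,A,F,G,H,I,C,e,a]

Answer: G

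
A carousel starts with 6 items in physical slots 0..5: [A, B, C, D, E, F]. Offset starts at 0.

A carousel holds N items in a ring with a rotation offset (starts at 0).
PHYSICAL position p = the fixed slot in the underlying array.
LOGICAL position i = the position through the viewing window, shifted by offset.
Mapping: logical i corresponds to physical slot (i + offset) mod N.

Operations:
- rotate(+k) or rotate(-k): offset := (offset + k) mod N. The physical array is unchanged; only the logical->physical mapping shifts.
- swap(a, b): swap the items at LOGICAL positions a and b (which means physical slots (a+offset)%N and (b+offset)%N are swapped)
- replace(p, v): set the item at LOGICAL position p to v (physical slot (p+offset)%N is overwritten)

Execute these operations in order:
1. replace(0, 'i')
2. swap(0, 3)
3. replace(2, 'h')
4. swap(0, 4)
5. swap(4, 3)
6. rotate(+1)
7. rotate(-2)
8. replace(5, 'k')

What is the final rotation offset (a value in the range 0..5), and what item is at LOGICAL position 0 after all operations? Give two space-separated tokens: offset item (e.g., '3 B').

After op 1 (replace(0, 'i')): offset=0, physical=[i,B,C,D,E,F], logical=[i,B,C,D,E,F]
After op 2 (swap(0, 3)): offset=0, physical=[D,B,C,i,E,F], logical=[D,B,C,i,E,F]
After op 3 (replace(2, 'h')): offset=0, physical=[D,B,h,i,E,F], logical=[D,B,h,i,E,F]
After op 4 (swap(0, 4)): offset=0, physical=[E,B,h,i,D,F], logical=[E,B,h,i,D,F]
After op 5 (swap(4, 3)): offset=0, physical=[E,B,h,D,i,F], logical=[E,B,h,D,i,F]
After op 6 (rotate(+1)): offset=1, physical=[E,B,h,D,i,F], logical=[B,h,D,i,F,E]
After op 7 (rotate(-2)): offset=5, physical=[E,B,h,D,i,F], logical=[F,E,B,h,D,i]
After op 8 (replace(5, 'k')): offset=5, physical=[E,B,h,D,k,F], logical=[F,E,B,h,D,k]

Answer: 5 F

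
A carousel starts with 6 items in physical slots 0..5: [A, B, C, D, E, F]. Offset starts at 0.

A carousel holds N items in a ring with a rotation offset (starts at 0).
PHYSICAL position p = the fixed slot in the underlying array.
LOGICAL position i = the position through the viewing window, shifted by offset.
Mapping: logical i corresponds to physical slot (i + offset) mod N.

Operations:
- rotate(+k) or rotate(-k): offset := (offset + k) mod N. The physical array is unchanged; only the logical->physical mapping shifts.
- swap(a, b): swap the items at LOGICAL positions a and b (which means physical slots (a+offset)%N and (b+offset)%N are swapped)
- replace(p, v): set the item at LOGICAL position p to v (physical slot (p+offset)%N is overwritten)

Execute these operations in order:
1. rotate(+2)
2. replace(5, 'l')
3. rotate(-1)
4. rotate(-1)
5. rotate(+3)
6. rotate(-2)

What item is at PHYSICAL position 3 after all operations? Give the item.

Answer: D

Derivation:
After op 1 (rotate(+2)): offset=2, physical=[A,B,C,D,E,F], logical=[C,D,E,F,A,B]
After op 2 (replace(5, 'l')): offset=2, physical=[A,l,C,D,E,F], logical=[C,D,E,F,A,l]
After op 3 (rotate(-1)): offset=1, physical=[A,l,C,D,E,F], logical=[l,C,D,E,F,A]
After op 4 (rotate(-1)): offset=0, physical=[A,l,C,D,E,F], logical=[A,l,C,D,E,F]
After op 5 (rotate(+3)): offset=3, physical=[A,l,C,D,E,F], logical=[D,E,F,A,l,C]
After op 6 (rotate(-2)): offset=1, physical=[A,l,C,D,E,F], logical=[l,C,D,E,F,A]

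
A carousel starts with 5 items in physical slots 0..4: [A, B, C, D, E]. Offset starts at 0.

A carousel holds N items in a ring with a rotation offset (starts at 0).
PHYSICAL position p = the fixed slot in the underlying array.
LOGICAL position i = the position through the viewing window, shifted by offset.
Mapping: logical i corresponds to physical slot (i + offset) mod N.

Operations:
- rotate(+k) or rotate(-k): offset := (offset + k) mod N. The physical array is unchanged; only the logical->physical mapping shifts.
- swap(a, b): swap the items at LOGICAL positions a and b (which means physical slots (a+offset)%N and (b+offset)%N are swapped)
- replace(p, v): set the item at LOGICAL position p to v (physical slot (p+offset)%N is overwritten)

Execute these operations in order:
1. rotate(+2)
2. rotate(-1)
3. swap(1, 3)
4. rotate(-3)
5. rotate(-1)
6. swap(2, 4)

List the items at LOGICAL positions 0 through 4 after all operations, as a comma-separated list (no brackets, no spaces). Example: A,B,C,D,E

After op 1 (rotate(+2)): offset=2, physical=[A,B,C,D,E], logical=[C,D,E,A,B]
After op 2 (rotate(-1)): offset=1, physical=[A,B,C,D,E], logical=[B,C,D,E,A]
After op 3 (swap(1, 3)): offset=1, physical=[A,B,E,D,C], logical=[B,E,D,C,A]
After op 4 (rotate(-3)): offset=3, physical=[A,B,E,D,C], logical=[D,C,A,B,E]
After op 5 (rotate(-1)): offset=2, physical=[A,B,E,D,C], logical=[E,D,C,A,B]
After op 6 (swap(2, 4)): offset=2, physical=[A,C,E,D,B], logical=[E,D,B,A,C]

Answer: E,D,B,A,C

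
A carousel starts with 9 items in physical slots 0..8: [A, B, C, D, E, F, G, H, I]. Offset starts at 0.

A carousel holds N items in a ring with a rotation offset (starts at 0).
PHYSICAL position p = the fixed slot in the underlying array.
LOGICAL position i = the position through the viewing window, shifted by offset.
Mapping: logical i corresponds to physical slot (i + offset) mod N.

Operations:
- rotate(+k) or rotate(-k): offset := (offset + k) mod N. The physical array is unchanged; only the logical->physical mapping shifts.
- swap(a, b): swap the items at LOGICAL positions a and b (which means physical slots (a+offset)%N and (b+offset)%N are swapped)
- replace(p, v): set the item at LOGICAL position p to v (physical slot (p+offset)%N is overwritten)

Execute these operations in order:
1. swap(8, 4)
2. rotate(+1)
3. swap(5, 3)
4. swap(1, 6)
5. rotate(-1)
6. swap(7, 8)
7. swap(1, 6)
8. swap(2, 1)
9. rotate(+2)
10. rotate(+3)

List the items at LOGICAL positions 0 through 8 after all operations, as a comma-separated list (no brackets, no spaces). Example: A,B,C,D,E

Answer: F,B,E,C,A,H,I,D,G

Derivation:
After op 1 (swap(8, 4)): offset=0, physical=[A,B,C,D,I,F,G,H,E], logical=[A,B,C,D,I,F,G,H,E]
After op 2 (rotate(+1)): offset=1, physical=[A,B,C,D,I,F,G,H,E], logical=[B,C,D,I,F,G,H,E,A]
After op 3 (swap(5, 3)): offset=1, physical=[A,B,C,D,G,F,I,H,E], logical=[B,C,D,G,F,I,H,E,A]
After op 4 (swap(1, 6)): offset=1, physical=[A,B,H,D,G,F,I,C,E], logical=[B,H,D,G,F,I,C,E,A]
After op 5 (rotate(-1)): offset=0, physical=[A,B,H,D,G,F,I,C,E], logical=[A,B,H,D,G,F,I,C,E]
After op 6 (swap(7, 8)): offset=0, physical=[A,B,H,D,G,F,I,E,C], logical=[A,B,H,D,G,F,I,E,C]
After op 7 (swap(1, 6)): offset=0, physical=[A,I,H,D,G,F,B,E,C], logical=[A,I,H,D,G,F,B,E,C]
After op 8 (swap(2, 1)): offset=0, physical=[A,H,I,D,G,F,B,E,C], logical=[A,H,I,D,G,F,B,E,C]
After op 9 (rotate(+2)): offset=2, physical=[A,H,I,D,G,F,B,E,C], logical=[I,D,G,F,B,E,C,A,H]
After op 10 (rotate(+3)): offset=5, physical=[A,H,I,D,G,F,B,E,C], logical=[F,B,E,C,A,H,I,D,G]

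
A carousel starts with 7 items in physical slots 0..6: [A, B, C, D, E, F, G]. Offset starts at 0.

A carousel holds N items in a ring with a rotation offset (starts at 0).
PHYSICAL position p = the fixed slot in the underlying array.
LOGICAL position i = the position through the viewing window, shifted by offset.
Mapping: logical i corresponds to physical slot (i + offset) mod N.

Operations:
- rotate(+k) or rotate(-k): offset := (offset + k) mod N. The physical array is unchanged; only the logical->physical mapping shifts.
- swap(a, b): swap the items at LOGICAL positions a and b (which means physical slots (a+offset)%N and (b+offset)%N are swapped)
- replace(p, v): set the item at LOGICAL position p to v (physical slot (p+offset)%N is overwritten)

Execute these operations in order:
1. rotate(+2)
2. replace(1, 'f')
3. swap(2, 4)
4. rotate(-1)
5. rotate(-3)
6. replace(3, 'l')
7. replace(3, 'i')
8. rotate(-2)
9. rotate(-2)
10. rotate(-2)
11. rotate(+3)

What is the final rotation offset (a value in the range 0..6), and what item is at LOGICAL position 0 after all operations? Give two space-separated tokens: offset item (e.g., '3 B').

After op 1 (rotate(+2)): offset=2, physical=[A,B,C,D,E,F,G], logical=[C,D,E,F,G,A,B]
After op 2 (replace(1, 'f')): offset=2, physical=[A,B,C,f,E,F,G], logical=[C,f,E,F,G,A,B]
After op 3 (swap(2, 4)): offset=2, physical=[A,B,C,f,G,F,E], logical=[C,f,G,F,E,A,B]
After op 4 (rotate(-1)): offset=1, physical=[A,B,C,f,G,F,E], logical=[B,C,f,G,F,E,A]
After op 5 (rotate(-3)): offset=5, physical=[A,B,C,f,G,F,E], logical=[F,E,A,B,C,f,G]
After op 6 (replace(3, 'l')): offset=5, physical=[A,l,C,f,G,F,E], logical=[F,E,A,l,C,f,G]
After op 7 (replace(3, 'i')): offset=5, physical=[A,i,C,f,G,F,E], logical=[F,E,A,i,C,f,G]
After op 8 (rotate(-2)): offset=3, physical=[A,i,C,f,G,F,E], logical=[f,G,F,E,A,i,C]
After op 9 (rotate(-2)): offset=1, physical=[A,i,C,f,G,F,E], logical=[i,C,f,G,F,E,A]
After op 10 (rotate(-2)): offset=6, physical=[A,i,C,f,G,F,E], logical=[E,A,i,C,f,G,F]
After op 11 (rotate(+3)): offset=2, physical=[A,i,C,f,G,F,E], logical=[C,f,G,F,E,A,i]

Answer: 2 C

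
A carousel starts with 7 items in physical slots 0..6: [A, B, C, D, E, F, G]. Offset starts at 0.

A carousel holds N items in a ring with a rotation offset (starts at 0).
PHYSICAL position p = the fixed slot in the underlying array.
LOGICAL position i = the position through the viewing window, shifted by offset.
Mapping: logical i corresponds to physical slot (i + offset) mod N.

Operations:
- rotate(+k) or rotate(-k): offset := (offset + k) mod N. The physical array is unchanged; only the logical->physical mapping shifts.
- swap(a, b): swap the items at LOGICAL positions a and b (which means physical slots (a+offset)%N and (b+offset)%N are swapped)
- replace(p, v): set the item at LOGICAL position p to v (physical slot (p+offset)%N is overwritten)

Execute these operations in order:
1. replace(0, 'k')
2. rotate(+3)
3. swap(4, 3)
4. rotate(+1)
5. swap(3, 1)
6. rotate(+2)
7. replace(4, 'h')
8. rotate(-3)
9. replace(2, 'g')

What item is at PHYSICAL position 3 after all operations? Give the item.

Answer: h

Derivation:
After op 1 (replace(0, 'k')): offset=0, physical=[k,B,C,D,E,F,G], logical=[k,B,C,D,E,F,G]
After op 2 (rotate(+3)): offset=3, physical=[k,B,C,D,E,F,G], logical=[D,E,F,G,k,B,C]
After op 3 (swap(4, 3)): offset=3, physical=[G,B,C,D,E,F,k], logical=[D,E,F,k,G,B,C]
After op 4 (rotate(+1)): offset=4, physical=[G,B,C,D,E,F,k], logical=[E,F,k,G,B,C,D]
After op 5 (swap(3, 1)): offset=4, physical=[F,B,C,D,E,G,k], logical=[E,G,k,F,B,C,D]
After op 6 (rotate(+2)): offset=6, physical=[F,B,C,D,E,G,k], logical=[k,F,B,C,D,E,G]
After op 7 (replace(4, 'h')): offset=6, physical=[F,B,C,h,E,G,k], logical=[k,F,B,C,h,E,G]
After op 8 (rotate(-3)): offset=3, physical=[F,B,C,h,E,G,k], logical=[h,E,G,k,F,B,C]
After op 9 (replace(2, 'g')): offset=3, physical=[F,B,C,h,E,g,k], logical=[h,E,g,k,F,B,C]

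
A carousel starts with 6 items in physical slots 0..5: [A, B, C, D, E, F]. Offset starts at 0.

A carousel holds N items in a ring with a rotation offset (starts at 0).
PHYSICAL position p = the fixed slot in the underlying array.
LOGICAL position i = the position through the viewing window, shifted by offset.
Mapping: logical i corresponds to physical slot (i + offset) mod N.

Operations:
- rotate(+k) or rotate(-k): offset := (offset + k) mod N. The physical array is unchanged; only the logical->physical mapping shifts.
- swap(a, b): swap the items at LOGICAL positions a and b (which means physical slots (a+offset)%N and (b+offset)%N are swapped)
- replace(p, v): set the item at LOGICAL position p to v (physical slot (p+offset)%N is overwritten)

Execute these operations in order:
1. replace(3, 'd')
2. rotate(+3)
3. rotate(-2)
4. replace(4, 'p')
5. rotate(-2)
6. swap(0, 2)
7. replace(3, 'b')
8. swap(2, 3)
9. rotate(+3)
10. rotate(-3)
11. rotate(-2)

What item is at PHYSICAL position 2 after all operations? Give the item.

After op 1 (replace(3, 'd')): offset=0, physical=[A,B,C,d,E,F], logical=[A,B,C,d,E,F]
After op 2 (rotate(+3)): offset=3, physical=[A,B,C,d,E,F], logical=[d,E,F,A,B,C]
After op 3 (rotate(-2)): offset=1, physical=[A,B,C,d,E,F], logical=[B,C,d,E,F,A]
After op 4 (replace(4, 'p')): offset=1, physical=[A,B,C,d,E,p], logical=[B,C,d,E,p,A]
After op 5 (rotate(-2)): offset=5, physical=[A,B,C,d,E,p], logical=[p,A,B,C,d,E]
After op 6 (swap(0, 2)): offset=5, physical=[A,p,C,d,E,B], logical=[B,A,p,C,d,E]
After op 7 (replace(3, 'b')): offset=5, physical=[A,p,b,d,E,B], logical=[B,A,p,b,d,E]
After op 8 (swap(2, 3)): offset=5, physical=[A,b,p,d,E,B], logical=[B,A,b,p,d,E]
After op 9 (rotate(+3)): offset=2, physical=[A,b,p,d,E,B], logical=[p,d,E,B,A,b]
After op 10 (rotate(-3)): offset=5, physical=[A,b,p,d,E,B], logical=[B,A,b,p,d,E]
After op 11 (rotate(-2)): offset=3, physical=[A,b,p,d,E,B], logical=[d,E,B,A,b,p]

Answer: p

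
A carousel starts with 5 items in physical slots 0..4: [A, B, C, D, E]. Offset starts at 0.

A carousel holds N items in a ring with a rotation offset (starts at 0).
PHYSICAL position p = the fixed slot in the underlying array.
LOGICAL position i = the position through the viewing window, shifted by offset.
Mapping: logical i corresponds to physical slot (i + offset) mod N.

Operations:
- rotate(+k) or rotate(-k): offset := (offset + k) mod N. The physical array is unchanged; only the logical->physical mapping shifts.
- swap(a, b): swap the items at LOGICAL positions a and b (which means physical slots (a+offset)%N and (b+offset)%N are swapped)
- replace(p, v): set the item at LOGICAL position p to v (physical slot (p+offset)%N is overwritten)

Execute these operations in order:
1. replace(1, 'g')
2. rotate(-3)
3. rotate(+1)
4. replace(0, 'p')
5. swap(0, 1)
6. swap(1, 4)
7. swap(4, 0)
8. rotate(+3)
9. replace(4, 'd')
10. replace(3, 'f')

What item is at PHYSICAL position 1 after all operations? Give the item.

Answer: g

Derivation:
After op 1 (replace(1, 'g')): offset=0, physical=[A,g,C,D,E], logical=[A,g,C,D,E]
After op 2 (rotate(-3)): offset=2, physical=[A,g,C,D,E], logical=[C,D,E,A,g]
After op 3 (rotate(+1)): offset=3, physical=[A,g,C,D,E], logical=[D,E,A,g,C]
After op 4 (replace(0, 'p')): offset=3, physical=[A,g,C,p,E], logical=[p,E,A,g,C]
After op 5 (swap(0, 1)): offset=3, physical=[A,g,C,E,p], logical=[E,p,A,g,C]
After op 6 (swap(1, 4)): offset=3, physical=[A,g,p,E,C], logical=[E,C,A,g,p]
After op 7 (swap(4, 0)): offset=3, physical=[A,g,E,p,C], logical=[p,C,A,g,E]
After op 8 (rotate(+3)): offset=1, physical=[A,g,E,p,C], logical=[g,E,p,C,A]
After op 9 (replace(4, 'd')): offset=1, physical=[d,g,E,p,C], logical=[g,E,p,C,d]
After op 10 (replace(3, 'f')): offset=1, physical=[d,g,E,p,f], logical=[g,E,p,f,d]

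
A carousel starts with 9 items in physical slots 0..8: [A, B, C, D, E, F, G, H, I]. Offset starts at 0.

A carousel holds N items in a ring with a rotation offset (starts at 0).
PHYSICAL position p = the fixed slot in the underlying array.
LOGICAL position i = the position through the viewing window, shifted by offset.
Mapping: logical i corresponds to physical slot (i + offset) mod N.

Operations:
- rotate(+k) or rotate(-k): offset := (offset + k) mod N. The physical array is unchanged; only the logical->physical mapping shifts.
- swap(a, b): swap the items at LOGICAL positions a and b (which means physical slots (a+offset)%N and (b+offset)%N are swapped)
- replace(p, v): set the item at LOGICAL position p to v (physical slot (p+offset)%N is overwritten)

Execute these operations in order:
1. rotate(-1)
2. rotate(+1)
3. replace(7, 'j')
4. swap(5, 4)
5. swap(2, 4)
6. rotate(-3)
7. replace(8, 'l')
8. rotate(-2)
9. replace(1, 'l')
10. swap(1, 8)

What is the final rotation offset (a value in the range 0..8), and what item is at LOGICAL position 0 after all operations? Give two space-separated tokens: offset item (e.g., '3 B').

After op 1 (rotate(-1)): offset=8, physical=[A,B,C,D,E,F,G,H,I], logical=[I,A,B,C,D,E,F,G,H]
After op 2 (rotate(+1)): offset=0, physical=[A,B,C,D,E,F,G,H,I], logical=[A,B,C,D,E,F,G,H,I]
After op 3 (replace(7, 'j')): offset=0, physical=[A,B,C,D,E,F,G,j,I], logical=[A,B,C,D,E,F,G,j,I]
After op 4 (swap(5, 4)): offset=0, physical=[A,B,C,D,F,E,G,j,I], logical=[A,B,C,D,F,E,G,j,I]
After op 5 (swap(2, 4)): offset=0, physical=[A,B,F,D,C,E,G,j,I], logical=[A,B,F,D,C,E,G,j,I]
After op 6 (rotate(-3)): offset=6, physical=[A,B,F,D,C,E,G,j,I], logical=[G,j,I,A,B,F,D,C,E]
After op 7 (replace(8, 'l')): offset=6, physical=[A,B,F,D,C,l,G,j,I], logical=[G,j,I,A,B,F,D,C,l]
After op 8 (rotate(-2)): offset=4, physical=[A,B,F,D,C,l,G,j,I], logical=[C,l,G,j,I,A,B,F,D]
After op 9 (replace(1, 'l')): offset=4, physical=[A,B,F,D,C,l,G,j,I], logical=[C,l,G,j,I,A,B,F,D]
After op 10 (swap(1, 8)): offset=4, physical=[A,B,F,l,C,D,G,j,I], logical=[C,D,G,j,I,A,B,F,l]

Answer: 4 C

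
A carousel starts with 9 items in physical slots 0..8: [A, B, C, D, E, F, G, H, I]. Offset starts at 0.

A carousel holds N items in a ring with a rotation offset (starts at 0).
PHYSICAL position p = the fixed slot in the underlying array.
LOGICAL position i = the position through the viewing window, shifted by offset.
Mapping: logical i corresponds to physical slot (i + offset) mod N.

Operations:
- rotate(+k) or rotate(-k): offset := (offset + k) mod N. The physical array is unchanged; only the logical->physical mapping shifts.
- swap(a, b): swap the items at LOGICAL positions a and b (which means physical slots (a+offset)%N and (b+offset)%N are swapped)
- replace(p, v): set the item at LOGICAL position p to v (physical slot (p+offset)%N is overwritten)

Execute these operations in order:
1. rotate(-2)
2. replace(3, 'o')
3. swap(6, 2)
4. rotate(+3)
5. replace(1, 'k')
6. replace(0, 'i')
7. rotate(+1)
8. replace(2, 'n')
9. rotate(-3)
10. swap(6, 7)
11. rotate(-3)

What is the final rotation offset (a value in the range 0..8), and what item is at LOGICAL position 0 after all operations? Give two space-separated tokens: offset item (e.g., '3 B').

Answer: 5 G

Derivation:
After op 1 (rotate(-2)): offset=7, physical=[A,B,C,D,E,F,G,H,I], logical=[H,I,A,B,C,D,E,F,G]
After op 2 (replace(3, 'o')): offset=7, physical=[A,o,C,D,E,F,G,H,I], logical=[H,I,A,o,C,D,E,F,G]
After op 3 (swap(6, 2)): offset=7, physical=[E,o,C,D,A,F,G,H,I], logical=[H,I,E,o,C,D,A,F,G]
After op 4 (rotate(+3)): offset=1, physical=[E,o,C,D,A,F,G,H,I], logical=[o,C,D,A,F,G,H,I,E]
After op 5 (replace(1, 'k')): offset=1, physical=[E,o,k,D,A,F,G,H,I], logical=[o,k,D,A,F,G,H,I,E]
After op 6 (replace(0, 'i')): offset=1, physical=[E,i,k,D,A,F,G,H,I], logical=[i,k,D,A,F,G,H,I,E]
After op 7 (rotate(+1)): offset=2, physical=[E,i,k,D,A,F,G,H,I], logical=[k,D,A,F,G,H,I,E,i]
After op 8 (replace(2, 'n')): offset=2, physical=[E,i,k,D,n,F,G,H,I], logical=[k,D,n,F,G,H,I,E,i]
After op 9 (rotate(-3)): offset=8, physical=[E,i,k,D,n,F,G,H,I], logical=[I,E,i,k,D,n,F,G,H]
After op 10 (swap(6, 7)): offset=8, physical=[E,i,k,D,n,G,F,H,I], logical=[I,E,i,k,D,n,G,F,H]
After op 11 (rotate(-3)): offset=5, physical=[E,i,k,D,n,G,F,H,I], logical=[G,F,H,I,E,i,k,D,n]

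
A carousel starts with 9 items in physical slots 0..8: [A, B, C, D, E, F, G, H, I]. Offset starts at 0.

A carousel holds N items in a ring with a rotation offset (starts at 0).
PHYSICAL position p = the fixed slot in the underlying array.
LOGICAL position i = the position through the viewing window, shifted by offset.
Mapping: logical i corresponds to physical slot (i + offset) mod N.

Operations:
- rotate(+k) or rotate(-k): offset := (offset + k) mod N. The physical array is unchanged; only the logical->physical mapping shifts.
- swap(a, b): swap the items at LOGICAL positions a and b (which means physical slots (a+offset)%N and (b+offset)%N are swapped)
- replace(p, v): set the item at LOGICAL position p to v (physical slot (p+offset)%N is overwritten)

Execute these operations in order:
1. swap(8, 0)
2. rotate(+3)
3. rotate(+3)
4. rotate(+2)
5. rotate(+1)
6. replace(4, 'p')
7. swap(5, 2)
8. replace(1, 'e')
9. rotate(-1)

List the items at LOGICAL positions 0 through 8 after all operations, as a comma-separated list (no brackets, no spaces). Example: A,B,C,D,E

Answer: A,I,e,F,D,p,C,G,H

Derivation:
After op 1 (swap(8, 0)): offset=0, physical=[I,B,C,D,E,F,G,H,A], logical=[I,B,C,D,E,F,G,H,A]
After op 2 (rotate(+3)): offset=3, physical=[I,B,C,D,E,F,G,H,A], logical=[D,E,F,G,H,A,I,B,C]
After op 3 (rotate(+3)): offset=6, physical=[I,B,C,D,E,F,G,H,A], logical=[G,H,A,I,B,C,D,E,F]
After op 4 (rotate(+2)): offset=8, physical=[I,B,C,D,E,F,G,H,A], logical=[A,I,B,C,D,E,F,G,H]
After op 5 (rotate(+1)): offset=0, physical=[I,B,C,D,E,F,G,H,A], logical=[I,B,C,D,E,F,G,H,A]
After op 6 (replace(4, 'p')): offset=0, physical=[I,B,C,D,p,F,G,H,A], logical=[I,B,C,D,p,F,G,H,A]
After op 7 (swap(5, 2)): offset=0, physical=[I,B,F,D,p,C,G,H,A], logical=[I,B,F,D,p,C,G,H,A]
After op 8 (replace(1, 'e')): offset=0, physical=[I,e,F,D,p,C,G,H,A], logical=[I,e,F,D,p,C,G,H,A]
After op 9 (rotate(-1)): offset=8, physical=[I,e,F,D,p,C,G,H,A], logical=[A,I,e,F,D,p,C,G,H]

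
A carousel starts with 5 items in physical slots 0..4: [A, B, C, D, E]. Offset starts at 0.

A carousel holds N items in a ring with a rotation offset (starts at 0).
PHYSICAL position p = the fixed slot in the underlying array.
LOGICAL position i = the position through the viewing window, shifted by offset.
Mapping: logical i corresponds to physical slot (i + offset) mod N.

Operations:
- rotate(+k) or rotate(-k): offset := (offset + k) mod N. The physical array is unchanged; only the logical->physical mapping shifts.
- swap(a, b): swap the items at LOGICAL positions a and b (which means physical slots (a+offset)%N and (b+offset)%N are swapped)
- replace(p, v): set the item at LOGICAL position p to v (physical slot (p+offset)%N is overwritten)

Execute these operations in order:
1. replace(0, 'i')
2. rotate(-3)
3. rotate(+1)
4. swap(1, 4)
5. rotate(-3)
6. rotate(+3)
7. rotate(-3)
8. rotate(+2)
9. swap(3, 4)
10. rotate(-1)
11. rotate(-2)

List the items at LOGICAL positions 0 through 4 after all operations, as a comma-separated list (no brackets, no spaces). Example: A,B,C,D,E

Answer: C,B,i,E,D

Derivation:
After op 1 (replace(0, 'i')): offset=0, physical=[i,B,C,D,E], logical=[i,B,C,D,E]
After op 2 (rotate(-3)): offset=2, physical=[i,B,C,D,E], logical=[C,D,E,i,B]
After op 3 (rotate(+1)): offset=3, physical=[i,B,C,D,E], logical=[D,E,i,B,C]
After op 4 (swap(1, 4)): offset=3, physical=[i,B,E,D,C], logical=[D,C,i,B,E]
After op 5 (rotate(-3)): offset=0, physical=[i,B,E,D,C], logical=[i,B,E,D,C]
After op 6 (rotate(+3)): offset=3, physical=[i,B,E,D,C], logical=[D,C,i,B,E]
After op 7 (rotate(-3)): offset=0, physical=[i,B,E,D,C], logical=[i,B,E,D,C]
After op 8 (rotate(+2)): offset=2, physical=[i,B,E,D,C], logical=[E,D,C,i,B]
After op 9 (swap(3, 4)): offset=2, physical=[B,i,E,D,C], logical=[E,D,C,B,i]
After op 10 (rotate(-1)): offset=1, physical=[B,i,E,D,C], logical=[i,E,D,C,B]
After op 11 (rotate(-2)): offset=4, physical=[B,i,E,D,C], logical=[C,B,i,E,D]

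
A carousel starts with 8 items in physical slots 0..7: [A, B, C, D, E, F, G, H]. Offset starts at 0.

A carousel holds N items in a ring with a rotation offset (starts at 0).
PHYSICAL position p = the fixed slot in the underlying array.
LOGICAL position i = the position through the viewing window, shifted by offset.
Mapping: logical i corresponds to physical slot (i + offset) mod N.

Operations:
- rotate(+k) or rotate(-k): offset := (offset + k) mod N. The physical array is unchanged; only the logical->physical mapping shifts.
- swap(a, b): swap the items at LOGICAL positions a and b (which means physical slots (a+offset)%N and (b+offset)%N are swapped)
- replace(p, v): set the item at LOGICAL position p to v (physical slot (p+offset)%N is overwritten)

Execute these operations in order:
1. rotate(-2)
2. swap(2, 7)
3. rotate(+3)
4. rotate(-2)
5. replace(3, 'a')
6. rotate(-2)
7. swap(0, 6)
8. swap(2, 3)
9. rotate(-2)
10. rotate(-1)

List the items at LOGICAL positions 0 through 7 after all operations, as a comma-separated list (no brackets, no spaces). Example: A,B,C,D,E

After op 1 (rotate(-2)): offset=6, physical=[A,B,C,D,E,F,G,H], logical=[G,H,A,B,C,D,E,F]
After op 2 (swap(2, 7)): offset=6, physical=[F,B,C,D,E,A,G,H], logical=[G,H,F,B,C,D,E,A]
After op 3 (rotate(+3)): offset=1, physical=[F,B,C,D,E,A,G,H], logical=[B,C,D,E,A,G,H,F]
After op 4 (rotate(-2)): offset=7, physical=[F,B,C,D,E,A,G,H], logical=[H,F,B,C,D,E,A,G]
After op 5 (replace(3, 'a')): offset=7, physical=[F,B,a,D,E,A,G,H], logical=[H,F,B,a,D,E,A,G]
After op 6 (rotate(-2)): offset=5, physical=[F,B,a,D,E,A,G,H], logical=[A,G,H,F,B,a,D,E]
After op 7 (swap(0, 6)): offset=5, physical=[F,B,a,A,E,D,G,H], logical=[D,G,H,F,B,a,A,E]
After op 8 (swap(2, 3)): offset=5, physical=[H,B,a,A,E,D,G,F], logical=[D,G,F,H,B,a,A,E]
After op 9 (rotate(-2)): offset=3, physical=[H,B,a,A,E,D,G,F], logical=[A,E,D,G,F,H,B,a]
After op 10 (rotate(-1)): offset=2, physical=[H,B,a,A,E,D,G,F], logical=[a,A,E,D,G,F,H,B]

Answer: a,A,E,D,G,F,H,B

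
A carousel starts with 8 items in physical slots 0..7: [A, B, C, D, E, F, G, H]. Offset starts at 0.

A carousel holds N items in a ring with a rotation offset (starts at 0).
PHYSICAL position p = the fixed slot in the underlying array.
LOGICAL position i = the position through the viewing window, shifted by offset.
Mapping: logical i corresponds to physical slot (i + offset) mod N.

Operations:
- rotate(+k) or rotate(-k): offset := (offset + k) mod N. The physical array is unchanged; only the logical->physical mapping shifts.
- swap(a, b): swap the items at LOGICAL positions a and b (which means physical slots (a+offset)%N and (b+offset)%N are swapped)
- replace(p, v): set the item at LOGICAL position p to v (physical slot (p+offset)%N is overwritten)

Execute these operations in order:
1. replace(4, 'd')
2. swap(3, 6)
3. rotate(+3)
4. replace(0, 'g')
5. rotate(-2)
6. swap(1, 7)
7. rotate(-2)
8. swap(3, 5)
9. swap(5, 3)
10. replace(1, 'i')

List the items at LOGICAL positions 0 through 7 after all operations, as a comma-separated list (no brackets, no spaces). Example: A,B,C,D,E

After op 1 (replace(4, 'd')): offset=0, physical=[A,B,C,D,d,F,G,H], logical=[A,B,C,D,d,F,G,H]
After op 2 (swap(3, 6)): offset=0, physical=[A,B,C,G,d,F,D,H], logical=[A,B,C,G,d,F,D,H]
After op 3 (rotate(+3)): offset=3, physical=[A,B,C,G,d,F,D,H], logical=[G,d,F,D,H,A,B,C]
After op 4 (replace(0, 'g')): offset=3, physical=[A,B,C,g,d,F,D,H], logical=[g,d,F,D,H,A,B,C]
After op 5 (rotate(-2)): offset=1, physical=[A,B,C,g,d,F,D,H], logical=[B,C,g,d,F,D,H,A]
After op 6 (swap(1, 7)): offset=1, physical=[C,B,A,g,d,F,D,H], logical=[B,A,g,d,F,D,H,C]
After op 7 (rotate(-2)): offset=7, physical=[C,B,A,g,d,F,D,H], logical=[H,C,B,A,g,d,F,D]
After op 8 (swap(3, 5)): offset=7, physical=[C,B,d,g,A,F,D,H], logical=[H,C,B,d,g,A,F,D]
After op 9 (swap(5, 3)): offset=7, physical=[C,B,A,g,d,F,D,H], logical=[H,C,B,A,g,d,F,D]
After op 10 (replace(1, 'i')): offset=7, physical=[i,B,A,g,d,F,D,H], logical=[H,i,B,A,g,d,F,D]

Answer: H,i,B,A,g,d,F,D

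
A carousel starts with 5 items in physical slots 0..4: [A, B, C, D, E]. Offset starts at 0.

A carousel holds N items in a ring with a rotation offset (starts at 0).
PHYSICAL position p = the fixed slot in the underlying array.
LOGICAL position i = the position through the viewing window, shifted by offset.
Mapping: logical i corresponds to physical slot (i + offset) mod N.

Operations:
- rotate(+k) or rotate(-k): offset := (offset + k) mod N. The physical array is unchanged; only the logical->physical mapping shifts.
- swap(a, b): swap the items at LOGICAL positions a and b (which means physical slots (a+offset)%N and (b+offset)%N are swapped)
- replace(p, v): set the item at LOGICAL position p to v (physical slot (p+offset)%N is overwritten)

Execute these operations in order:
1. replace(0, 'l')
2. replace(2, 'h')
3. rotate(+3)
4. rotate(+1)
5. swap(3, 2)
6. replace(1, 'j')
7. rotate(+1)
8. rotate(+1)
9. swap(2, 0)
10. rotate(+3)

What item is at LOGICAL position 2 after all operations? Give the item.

Answer: D

Derivation:
After op 1 (replace(0, 'l')): offset=0, physical=[l,B,C,D,E], logical=[l,B,C,D,E]
After op 2 (replace(2, 'h')): offset=0, physical=[l,B,h,D,E], logical=[l,B,h,D,E]
After op 3 (rotate(+3)): offset=3, physical=[l,B,h,D,E], logical=[D,E,l,B,h]
After op 4 (rotate(+1)): offset=4, physical=[l,B,h,D,E], logical=[E,l,B,h,D]
After op 5 (swap(3, 2)): offset=4, physical=[l,h,B,D,E], logical=[E,l,h,B,D]
After op 6 (replace(1, 'j')): offset=4, physical=[j,h,B,D,E], logical=[E,j,h,B,D]
After op 7 (rotate(+1)): offset=0, physical=[j,h,B,D,E], logical=[j,h,B,D,E]
After op 8 (rotate(+1)): offset=1, physical=[j,h,B,D,E], logical=[h,B,D,E,j]
After op 9 (swap(2, 0)): offset=1, physical=[j,D,B,h,E], logical=[D,B,h,E,j]
After op 10 (rotate(+3)): offset=4, physical=[j,D,B,h,E], logical=[E,j,D,B,h]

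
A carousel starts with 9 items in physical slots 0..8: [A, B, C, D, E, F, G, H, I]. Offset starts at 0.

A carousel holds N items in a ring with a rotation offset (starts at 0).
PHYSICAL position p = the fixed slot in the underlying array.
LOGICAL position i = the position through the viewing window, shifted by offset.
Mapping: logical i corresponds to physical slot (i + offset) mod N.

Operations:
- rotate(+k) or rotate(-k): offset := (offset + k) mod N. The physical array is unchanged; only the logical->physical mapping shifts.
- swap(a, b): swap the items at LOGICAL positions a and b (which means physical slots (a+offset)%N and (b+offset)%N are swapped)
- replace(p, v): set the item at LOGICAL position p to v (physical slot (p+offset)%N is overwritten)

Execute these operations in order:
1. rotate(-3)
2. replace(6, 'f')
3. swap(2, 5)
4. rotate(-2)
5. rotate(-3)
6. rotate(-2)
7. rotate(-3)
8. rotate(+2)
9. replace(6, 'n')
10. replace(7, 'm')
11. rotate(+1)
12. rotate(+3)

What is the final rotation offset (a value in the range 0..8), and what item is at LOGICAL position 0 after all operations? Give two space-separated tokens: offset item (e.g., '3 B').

After op 1 (rotate(-3)): offset=6, physical=[A,B,C,D,E,F,G,H,I], logical=[G,H,I,A,B,C,D,E,F]
After op 2 (replace(6, 'f')): offset=6, physical=[A,B,C,f,E,F,G,H,I], logical=[G,H,I,A,B,C,f,E,F]
After op 3 (swap(2, 5)): offset=6, physical=[A,B,I,f,E,F,G,H,C], logical=[G,H,C,A,B,I,f,E,F]
After op 4 (rotate(-2)): offset=4, physical=[A,B,I,f,E,F,G,H,C], logical=[E,F,G,H,C,A,B,I,f]
After op 5 (rotate(-3)): offset=1, physical=[A,B,I,f,E,F,G,H,C], logical=[B,I,f,E,F,G,H,C,A]
After op 6 (rotate(-2)): offset=8, physical=[A,B,I,f,E,F,G,H,C], logical=[C,A,B,I,f,E,F,G,H]
After op 7 (rotate(-3)): offset=5, physical=[A,B,I,f,E,F,G,H,C], logical=[F,G,H,C,A,B,I,f,E]
After op 8 (rotate(+2)): offset=7, physical=[A,B,I,f,E,F,G,H,C], logical=[H,C,A,B,I,f,E,F,G]
After op 9 (replace(6, 'n')): offset=7, physical=[A,B,I,f,n,F,G,H,C], logical=[H,C,A,B,I,f,n,F,G]
After op 10 (replace(7, 'm')): offset=7, physical=[A,B,I,f,n,m,G,H,C], logical=[H,C,A,B,I,f,n,m,G]
After op 11 (rotate(+1)): offset=8, physical=[A,B,I,f,n,m,G,H,C], logical=[C,A,B,I,f,n,m,G,H]
After op 12 (rotate(+3)): offset=2, physical=[A,B,I,f,n,m,G,H,C], logical=[I,f,n,m,G,H,C,A,B]

Answer: 2 I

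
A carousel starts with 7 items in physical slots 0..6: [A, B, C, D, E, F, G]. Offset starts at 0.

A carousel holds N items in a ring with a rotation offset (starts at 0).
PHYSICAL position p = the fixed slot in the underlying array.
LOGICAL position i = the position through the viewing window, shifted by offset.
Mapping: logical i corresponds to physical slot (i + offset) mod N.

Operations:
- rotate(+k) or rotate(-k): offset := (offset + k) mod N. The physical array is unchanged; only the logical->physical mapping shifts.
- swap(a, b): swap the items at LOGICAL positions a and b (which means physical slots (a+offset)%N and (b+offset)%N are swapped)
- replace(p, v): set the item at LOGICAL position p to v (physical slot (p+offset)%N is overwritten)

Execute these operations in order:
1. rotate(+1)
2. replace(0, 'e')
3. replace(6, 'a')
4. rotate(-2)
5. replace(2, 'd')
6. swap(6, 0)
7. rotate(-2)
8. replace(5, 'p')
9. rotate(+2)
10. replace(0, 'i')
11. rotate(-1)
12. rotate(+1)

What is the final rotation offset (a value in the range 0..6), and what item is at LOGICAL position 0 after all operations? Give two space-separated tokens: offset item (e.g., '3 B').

Answer: 6 i

Derivation:
After op 1 (rotate(+1)): offset=1, physical=[A,B,C,D,E,F,G], logical=[B,C,D,E,F,G,A]
After op 2 (replace(0, 'e')): offset=1, physical=[A,e,C,D,E,F,G], logical=[e,C,D,E,F,G,A]
After op 3 (replace(6, 'a')): offset=1, physical=[a,e,C,D,E,F,G], logical=[e,C,D,E,F,G,a]
After op 4 (rotate(-2)): offset=6, physical=[a,e,C,D,E,F,G], logical=[G,a,e,C,D,E,F]
After op 5 (replace(2, 'd')): offset=6, physical=[a,d,C,D,E,F,G], logical=[G,a,d,C,D,E,F]
After op 6 (swap(6, 0)): offset=6, physical=[a,d,C,D,E,G,F], logical=[F,a,d,C,D,E,G]
After op 7 (rotate(-2)): offset=4, physical=[a,d,C,D,E,G,F], logical=[E,G,F,a,d,C,D]
After op 8 (replace(5, 'p')): offset=4, physical=[a,d,p,D,E,G,F], logical=[E,G,F,a,d,p,D]
After op 9 (rotate(+2)): offset=6, physical=[a,d,p,D,E,G,F], logical=[F,a,d,p,D,E,G]
After op 10 (replace(0, 'i')): offset=6, physical=[a,d,p,D,E,G,i], logical=[i,a,d,p,D,E,G]
After op 11 (rotate(-1)): offset=5, physical=[a,d,p,D,E,G,i], logical=[G,i,a,d,p,D,E]
After op 12 (rotate(+1)): offset=6, physical=[a,d,p,D,E,G,i], logical=[i,a,d,p,D,E,G]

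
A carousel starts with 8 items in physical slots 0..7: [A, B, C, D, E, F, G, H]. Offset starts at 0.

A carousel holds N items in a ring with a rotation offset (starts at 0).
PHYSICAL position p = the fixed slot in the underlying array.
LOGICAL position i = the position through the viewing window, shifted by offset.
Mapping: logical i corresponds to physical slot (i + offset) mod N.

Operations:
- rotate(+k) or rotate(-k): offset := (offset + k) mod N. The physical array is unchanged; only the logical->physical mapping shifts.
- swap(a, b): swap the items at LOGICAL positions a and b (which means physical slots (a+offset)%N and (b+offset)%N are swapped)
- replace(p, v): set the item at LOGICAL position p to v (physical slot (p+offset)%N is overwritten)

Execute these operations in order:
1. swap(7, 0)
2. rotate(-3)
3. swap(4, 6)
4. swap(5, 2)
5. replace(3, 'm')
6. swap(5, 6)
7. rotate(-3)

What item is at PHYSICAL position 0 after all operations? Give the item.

After op 1 (swap(7, 0)): offset=0, physical=[H,B,C,D,E,F,G,A], logical=[H,B,C,D,E,F,G,A]
After op 2 (rotate(-3)): offset=5, physical=[H,B,C,D,E,F,G,A], logical=[F,G,A,H,B,C,D,E]
After op 3 (swap(4, 6)): offset=5, physical=[H,D,C,B,E,F,G,A], logical=[F,G,A,H,D,C,B,E]
After op 4 (swap(5, 2)): offset=5, physical=[H,D,A,B,E,F,G,C], logical=[F,G,C,H,D,A,B,E]
After op 5 (replace(3, 'm')): offset=5, physical=[m,D,A,B,E,F,G,C], logical=[F,G,C,m,D,A,B,E]
After op 6 (swap(5, 6)): offset=5, physical=[m,D,B,A,E,F,G,C], logical=[F,G,C,m,D,B,A,E]
After op 7 (rotate(-3)): offset=2, physical=[m,D,B,A,E,F,G,C], logical=[B,A,E,F,G,C,m,D]

Answer: m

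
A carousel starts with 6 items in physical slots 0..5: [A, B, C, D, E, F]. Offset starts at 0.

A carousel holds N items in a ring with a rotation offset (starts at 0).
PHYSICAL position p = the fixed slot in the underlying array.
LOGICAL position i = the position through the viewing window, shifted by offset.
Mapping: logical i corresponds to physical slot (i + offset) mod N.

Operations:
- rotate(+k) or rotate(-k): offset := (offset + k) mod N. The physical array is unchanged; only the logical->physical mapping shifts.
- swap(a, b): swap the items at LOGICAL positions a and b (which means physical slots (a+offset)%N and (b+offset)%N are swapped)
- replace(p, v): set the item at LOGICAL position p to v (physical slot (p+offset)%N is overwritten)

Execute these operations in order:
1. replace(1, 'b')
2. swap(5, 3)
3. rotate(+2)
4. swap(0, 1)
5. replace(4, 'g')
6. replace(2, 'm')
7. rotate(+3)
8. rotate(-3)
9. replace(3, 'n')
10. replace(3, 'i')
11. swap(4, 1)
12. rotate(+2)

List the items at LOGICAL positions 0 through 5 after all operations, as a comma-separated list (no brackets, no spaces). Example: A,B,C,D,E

After op 1 (replace(1, 'b')): offset=0, physical=[A,b,C,D,E,F], logical=[A,b,C,D,E,F]
After op 2 (swap(5, 3)): offset=0, physical=[A,b,C,F,E,D], logical=[A,b,C,F,E,D]
After op 3 (rotate(+2)): offset=2, physical=[A,b,C,F,E,D], logical=[C,F,E,D,A,b]
After op 4 (swap(0, 1)): offset=2, physical=[A,b,F,C,E,D], logical=[F,C,E,D,A,b]
After op 5 (replace(4, 'g')): offset=2, physical=[g,b,F,C,E,D], logical=[F,C,E,D,g,b]
After op 6 (replace(2, 'm')): offset=2, physical=[g,b,F,C,m,D], logical=[F,C,m,D,g,b]
After op 7 (rotate(+3)): offset=5, physical=[g,b,F,C,m,D], logical=[D,g,b,F,C,m]
After op 8 (rotate(-3)): offset=2, physical=[g,b,F,C,m,D], logical=[F,C,m,D,g,b]
After op 9 (replace(3, 'n')): offset=2, physical=[g,b,F,C,m,n], logical=[F,C,m,n,g,b]
After op 10 (replace(3, 'i')): offset=2, physical=[g,b,F,C,m,i], logical=[F,C,m,i,g,b]
After op 11 (swap(4, 1)): offset=2, physical=[C,b,F,g,m,i], logical=[F,g,m,i,C,b]
After op 12 (rotate(+2)): offset=4, physical=[C,b,F,g,m,i], logical=[m,i,C,b,F,g]

Answer: m,i,C,b,F,g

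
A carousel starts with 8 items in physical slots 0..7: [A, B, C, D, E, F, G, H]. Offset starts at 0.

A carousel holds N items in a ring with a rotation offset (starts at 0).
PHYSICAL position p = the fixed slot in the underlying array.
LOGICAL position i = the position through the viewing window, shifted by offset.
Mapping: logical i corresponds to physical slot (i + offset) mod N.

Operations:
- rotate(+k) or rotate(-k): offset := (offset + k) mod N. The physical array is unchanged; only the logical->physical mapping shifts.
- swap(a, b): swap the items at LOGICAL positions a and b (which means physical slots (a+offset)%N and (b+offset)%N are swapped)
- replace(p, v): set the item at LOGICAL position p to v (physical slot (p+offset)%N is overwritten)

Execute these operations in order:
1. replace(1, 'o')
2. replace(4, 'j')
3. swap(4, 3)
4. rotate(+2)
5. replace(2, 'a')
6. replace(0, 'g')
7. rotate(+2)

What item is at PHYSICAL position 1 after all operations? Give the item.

After op 1 (replace(1, 'o')): offset=0, physical=[A,o,C,D,E,F,G,H], logical=[A,o,C,D,E,F,G,H]
After op 2 (replace(4, 'j')): offset=0, physical=[A,o,C,D,j,F,G,H], logical=[A,o,C,D,j,F,G,H]
After op 3 (swap(4, 3)): offset=0, physical=[A,o,C,j,D,F,G,H], logical=[A,o,C,j,D,F,G,H]
After op 4 (rotate(+2)): offset=2, physical=[A,o,C,j,D,F,G,H], logical=[C,j,D,F,G,H,A,o]
After op 5 (replace(2, 'a')): offset=2, physical=[A,o,C,j,a,F,G,H], logical=[C,j,a,F,G,H,A,o]
After op 6 (replace(0, 'g')): offset=2, physical=[A,o,g,j,a,F,G,H], logical=[g,j,a,F,G,H,A,o]
After op 7 (rotate(+2)): offset=4, physical=[A,o,g,j,a,F,G,H], logical=[a,F,G,H,A,o,g,j]

Answer: o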